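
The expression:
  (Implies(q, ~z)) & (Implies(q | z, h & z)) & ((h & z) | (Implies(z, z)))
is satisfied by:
  {h: True, q: False, z: False}
  {q: False, z: False, h: False}
  {z: True, h: True, q: False}


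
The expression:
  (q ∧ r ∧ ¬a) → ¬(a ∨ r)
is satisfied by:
  {a: True, q: False, r: False}
  {q: False, r: False, a: False}
  {r: True, a: True, q: False}
  {r: True, q: False, a: False}
  {a: True, q: True, r: False}
  {q: True, a: False, r: False}
  {r: True, q: True, a: True}


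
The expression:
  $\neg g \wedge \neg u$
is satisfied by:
  {g: False, u: False}


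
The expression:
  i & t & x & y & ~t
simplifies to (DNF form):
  False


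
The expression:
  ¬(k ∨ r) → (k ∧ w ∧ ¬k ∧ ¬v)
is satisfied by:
  {r: True, k: True}
  {r: True, k: False}
  {k: True, r: False}


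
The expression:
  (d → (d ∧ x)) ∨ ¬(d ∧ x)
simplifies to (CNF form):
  True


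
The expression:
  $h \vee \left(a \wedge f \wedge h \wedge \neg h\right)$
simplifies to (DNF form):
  $h$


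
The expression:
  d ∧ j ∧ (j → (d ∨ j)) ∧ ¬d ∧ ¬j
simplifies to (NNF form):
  False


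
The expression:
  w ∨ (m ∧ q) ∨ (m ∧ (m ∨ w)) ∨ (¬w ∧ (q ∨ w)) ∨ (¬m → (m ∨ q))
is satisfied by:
  {q: True, m: True, w: True}
  {q: True, m: True, w: False}
  {q: True, w: True, m: False}
  {q: True, w: False, m: False}
  {m: True, w: True, q: False}
  {m: True, w: False, q: False}
  {w: True, m: False, q: False}


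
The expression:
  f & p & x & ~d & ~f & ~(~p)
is never true.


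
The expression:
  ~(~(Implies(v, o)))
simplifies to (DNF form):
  o | ~v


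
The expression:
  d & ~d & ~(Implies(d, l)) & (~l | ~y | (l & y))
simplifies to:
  False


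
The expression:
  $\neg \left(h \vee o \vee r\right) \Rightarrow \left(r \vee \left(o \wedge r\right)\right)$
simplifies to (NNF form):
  $h \vee o \vee r$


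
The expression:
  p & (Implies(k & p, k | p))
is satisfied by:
  {p: True}


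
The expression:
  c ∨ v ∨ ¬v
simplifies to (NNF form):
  True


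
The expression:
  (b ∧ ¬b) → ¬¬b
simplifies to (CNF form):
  True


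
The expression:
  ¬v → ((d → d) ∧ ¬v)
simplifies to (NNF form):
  True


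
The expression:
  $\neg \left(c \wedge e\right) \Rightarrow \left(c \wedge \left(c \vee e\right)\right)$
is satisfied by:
  {c: True}


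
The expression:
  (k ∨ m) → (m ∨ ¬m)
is always true.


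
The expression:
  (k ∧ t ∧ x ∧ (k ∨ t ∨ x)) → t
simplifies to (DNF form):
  True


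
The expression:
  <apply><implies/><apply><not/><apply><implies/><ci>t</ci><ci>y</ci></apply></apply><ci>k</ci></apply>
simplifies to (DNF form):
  <apply><or/><ci>k</ci><ci>y</ci><apply><not/><ci>t</ci></apply></apply>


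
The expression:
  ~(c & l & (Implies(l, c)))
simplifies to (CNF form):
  ~c | ~l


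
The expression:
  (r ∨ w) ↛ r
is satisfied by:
  {w: True, r: False}


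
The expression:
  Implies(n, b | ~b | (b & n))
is always true.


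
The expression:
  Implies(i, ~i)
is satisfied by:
  {i: False}


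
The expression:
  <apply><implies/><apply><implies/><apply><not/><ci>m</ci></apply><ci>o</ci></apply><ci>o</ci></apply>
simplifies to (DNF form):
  <apply><or/><ci>o</ci><apply><not/><ci>m</ci></apply></apply>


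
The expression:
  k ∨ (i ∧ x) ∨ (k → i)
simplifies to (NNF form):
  True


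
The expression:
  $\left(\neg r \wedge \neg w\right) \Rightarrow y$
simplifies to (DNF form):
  $r \vee w \vee y$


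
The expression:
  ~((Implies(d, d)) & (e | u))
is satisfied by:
  {u: False, e: False}


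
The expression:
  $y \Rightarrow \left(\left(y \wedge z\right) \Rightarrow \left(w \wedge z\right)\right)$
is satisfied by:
  {w: True, z: False, y: False}
  {w: False, z: False, y: False}
  {y: True, w: True, z: False}
  {y: True, w: False, z: False}
  {z: True, w: True, y: False}
  {z: True, w: False, y: False}
  {z: True, y: True, w: True}


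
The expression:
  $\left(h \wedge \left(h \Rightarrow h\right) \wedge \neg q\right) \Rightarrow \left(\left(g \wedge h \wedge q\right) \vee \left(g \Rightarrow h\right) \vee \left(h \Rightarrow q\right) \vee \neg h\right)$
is always true.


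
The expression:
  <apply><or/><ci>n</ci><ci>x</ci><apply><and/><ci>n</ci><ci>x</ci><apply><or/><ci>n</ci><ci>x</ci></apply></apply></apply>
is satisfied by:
  {n: True, x: True}
  {n: True, x: False}
  {x: True, n: False}


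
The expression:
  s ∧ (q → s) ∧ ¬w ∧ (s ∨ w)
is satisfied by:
  {s: True, w: False}


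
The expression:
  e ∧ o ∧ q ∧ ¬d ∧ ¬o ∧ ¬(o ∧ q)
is never true.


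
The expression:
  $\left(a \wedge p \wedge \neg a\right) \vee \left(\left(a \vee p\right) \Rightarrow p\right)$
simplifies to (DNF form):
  $p \vee \neg a$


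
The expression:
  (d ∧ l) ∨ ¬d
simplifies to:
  l ∨ ¬d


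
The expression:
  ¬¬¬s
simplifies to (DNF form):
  ¬s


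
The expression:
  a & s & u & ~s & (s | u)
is never true.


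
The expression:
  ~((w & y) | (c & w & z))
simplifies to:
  ~w | (~c & ~y) | (~y & ~z)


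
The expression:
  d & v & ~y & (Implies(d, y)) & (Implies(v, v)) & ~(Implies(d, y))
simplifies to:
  False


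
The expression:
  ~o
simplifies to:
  ~o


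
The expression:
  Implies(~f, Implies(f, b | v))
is always true.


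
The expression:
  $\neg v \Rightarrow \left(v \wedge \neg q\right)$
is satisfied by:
  {v: True}


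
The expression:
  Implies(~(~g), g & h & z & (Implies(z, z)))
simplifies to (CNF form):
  (h | ~g) & (z | ~g)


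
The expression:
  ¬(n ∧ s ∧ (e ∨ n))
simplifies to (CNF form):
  ¬n ∨ ¬s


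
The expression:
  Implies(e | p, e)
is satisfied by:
  {e: True, p: False}
  {p: False, e: False}
  {p: True, e: True}


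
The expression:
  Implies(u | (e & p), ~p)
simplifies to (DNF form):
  ~p | (~e & ~u)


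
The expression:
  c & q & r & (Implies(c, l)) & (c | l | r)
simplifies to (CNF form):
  c & l & q & r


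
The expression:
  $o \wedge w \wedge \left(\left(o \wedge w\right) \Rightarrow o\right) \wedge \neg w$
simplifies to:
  $\text{False}$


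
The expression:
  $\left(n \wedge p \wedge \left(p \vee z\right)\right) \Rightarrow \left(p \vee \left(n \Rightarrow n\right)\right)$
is always true.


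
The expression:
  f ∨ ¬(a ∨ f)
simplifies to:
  f ∨ ¬a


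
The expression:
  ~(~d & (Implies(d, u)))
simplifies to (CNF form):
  d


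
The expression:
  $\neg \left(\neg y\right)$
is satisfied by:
  {y: True}


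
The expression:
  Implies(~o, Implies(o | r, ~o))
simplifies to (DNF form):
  True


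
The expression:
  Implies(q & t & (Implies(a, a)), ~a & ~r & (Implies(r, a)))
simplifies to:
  ~q | ~t | (~a & ~r)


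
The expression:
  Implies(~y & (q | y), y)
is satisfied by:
  {y: True, q: False}
  {q: False, y: False}
  {q: True, y: True}


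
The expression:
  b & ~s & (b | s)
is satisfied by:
  {b: True, s: False}


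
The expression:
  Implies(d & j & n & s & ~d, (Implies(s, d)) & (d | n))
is always true.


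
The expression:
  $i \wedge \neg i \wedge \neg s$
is never true.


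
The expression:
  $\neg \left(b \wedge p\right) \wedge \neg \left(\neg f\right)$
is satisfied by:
  {f: True, p: False, b: False}
  {b: True, f: True, p: False}
  {p: True, f: True, b: False}


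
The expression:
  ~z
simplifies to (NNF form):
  ~z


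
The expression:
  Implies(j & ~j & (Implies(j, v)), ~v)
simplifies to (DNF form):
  True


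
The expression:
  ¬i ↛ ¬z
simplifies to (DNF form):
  z ∧ ¬i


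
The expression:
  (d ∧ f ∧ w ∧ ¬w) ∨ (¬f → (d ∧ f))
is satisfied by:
  {f: True}


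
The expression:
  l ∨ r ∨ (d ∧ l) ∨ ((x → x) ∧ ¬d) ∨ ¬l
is always true.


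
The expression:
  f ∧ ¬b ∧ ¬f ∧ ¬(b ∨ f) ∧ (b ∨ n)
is never true.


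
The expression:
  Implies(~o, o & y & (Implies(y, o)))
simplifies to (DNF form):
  o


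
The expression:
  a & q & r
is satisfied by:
  {r: True, a: True, q: True}


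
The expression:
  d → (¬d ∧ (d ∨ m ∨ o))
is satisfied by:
  {d: False}


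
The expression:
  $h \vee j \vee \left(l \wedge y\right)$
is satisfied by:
  {l: True, h: True, j: True, y: True}
  {l: True, h: True, j: True, y: False}
  {h: True, j: True, y: True, l: False}
  {h: True, j: True, y: False, l: False}
  {l: True, h: True, y: True, j: False}
  {l: True, h: True, y: False, j: False}
  {h: True, y: True, j: False, l: False}
  {h: True, y: False, j: False, l: False}
  {l: True, j: True, y: True, h: False}
  {l: True, j: True, y: False, h: False}
  {j: True, y: True, h: False, l: False}
  {j: True, h: False, y: False, l: False}
  {l: True, y: True, h: False, j: False}


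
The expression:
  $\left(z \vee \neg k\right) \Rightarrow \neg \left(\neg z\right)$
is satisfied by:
  {k: True, z: True}
  {k: True, z: False}
  {z: True, k: False}


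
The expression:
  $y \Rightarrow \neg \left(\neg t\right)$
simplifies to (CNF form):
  $t \vee \neg y$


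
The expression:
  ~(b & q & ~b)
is always true.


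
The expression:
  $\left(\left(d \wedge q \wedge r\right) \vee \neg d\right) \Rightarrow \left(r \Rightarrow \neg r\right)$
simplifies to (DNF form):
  $\left(d \wedge \neg q\right) \vee \neg r$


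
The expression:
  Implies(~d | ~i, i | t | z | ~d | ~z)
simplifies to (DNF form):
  True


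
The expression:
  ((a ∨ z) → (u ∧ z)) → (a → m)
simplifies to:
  m ∨ ¬a ∨ ¬u ∨ ¬z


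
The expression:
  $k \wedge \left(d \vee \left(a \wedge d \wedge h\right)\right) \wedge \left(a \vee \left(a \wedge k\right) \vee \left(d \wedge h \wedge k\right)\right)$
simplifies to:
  $d \wedge k \wedge \left(a \vee h\right)$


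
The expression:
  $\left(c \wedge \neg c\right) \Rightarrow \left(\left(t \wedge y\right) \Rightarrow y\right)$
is always true.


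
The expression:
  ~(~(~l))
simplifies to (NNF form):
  ~l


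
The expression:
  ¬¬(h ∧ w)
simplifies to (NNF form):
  h ∧ w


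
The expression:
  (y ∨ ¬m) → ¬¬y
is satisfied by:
  {y: True, m: True}
  {y: True, m: False}
  {m: True, y: False}


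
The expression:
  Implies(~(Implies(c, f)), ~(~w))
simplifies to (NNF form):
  f | w | ~c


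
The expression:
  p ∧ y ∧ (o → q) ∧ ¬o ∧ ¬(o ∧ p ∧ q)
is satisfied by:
  {p: True, y: True, o: False}


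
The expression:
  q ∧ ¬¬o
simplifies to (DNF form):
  o ∧ q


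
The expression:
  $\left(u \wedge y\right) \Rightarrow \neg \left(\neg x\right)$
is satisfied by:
  {x: True, u: False, y: False}
  {u: False, y: False, x: False}
  {x: True, y: True, u: False}
  {y: True, u: False, x: False}
  {x: True, u: True, y: False}
  {u: True, x: False, y: False}
  {x: True, y: True, u: True}


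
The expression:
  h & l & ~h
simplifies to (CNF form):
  False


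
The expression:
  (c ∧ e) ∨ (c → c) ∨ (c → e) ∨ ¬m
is always true.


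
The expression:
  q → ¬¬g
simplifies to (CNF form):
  g ∨ ¬q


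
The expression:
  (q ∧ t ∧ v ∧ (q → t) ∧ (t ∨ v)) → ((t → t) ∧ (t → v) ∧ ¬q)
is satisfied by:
  {v: False, t: False, q: False}
  {q: True, v: False, t: False}
  {t: True, v: False, q: False}
  {q: True, t: True, v: False}
  {v: True, q: False, t: False}
  {q: True, v: True, t: False}
  {t: True, v: True, q: False}


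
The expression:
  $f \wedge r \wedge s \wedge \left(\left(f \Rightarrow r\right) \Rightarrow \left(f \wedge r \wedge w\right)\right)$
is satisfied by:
  {r: True, w: True, f: True, s: True}


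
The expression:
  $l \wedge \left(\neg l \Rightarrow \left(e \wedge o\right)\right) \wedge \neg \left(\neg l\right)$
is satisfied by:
  {l: True}


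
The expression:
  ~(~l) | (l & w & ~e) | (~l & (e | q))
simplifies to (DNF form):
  e | l | q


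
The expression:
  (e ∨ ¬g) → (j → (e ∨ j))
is always true.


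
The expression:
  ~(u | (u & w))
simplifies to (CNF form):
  ~u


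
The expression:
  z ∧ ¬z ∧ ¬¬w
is never true.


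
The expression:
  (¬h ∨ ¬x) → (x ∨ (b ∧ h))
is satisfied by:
  {x: True, h: True, b: True}
  {x: True, h: True, b: False}
  {x: True, b: True, h: False}
  {x: True, b: False, h: False}
  {h: True, b: True, x: False}


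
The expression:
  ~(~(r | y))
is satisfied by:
  {r: True, y: True}
  {r: True, y: False}
  {y: True, r: False}


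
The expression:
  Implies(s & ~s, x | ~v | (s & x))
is always true.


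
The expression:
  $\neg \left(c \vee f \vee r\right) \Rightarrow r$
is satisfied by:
  {r: True, c: True, f: True}
  {r: True, c: True, f: False}
  {r: True, f: True, c: False}
  {r: True, f: False, c: False}
  {c: True, f: True, r: False}
  {c: True, f: False, r: False}
  {f: True, c: False, r: False}


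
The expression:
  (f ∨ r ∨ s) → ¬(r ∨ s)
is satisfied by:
  {r: False, s: False}


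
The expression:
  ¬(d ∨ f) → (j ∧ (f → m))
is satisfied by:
  {d: True, f: True, j: True}
  {d: True, f: True, j: False}
  {d: True, j: True, f: False}
  {d: True, j: False, f: False}
  {f: True, j: True, d: False}
  {f: True, j: False, d: False}
  {j: True, f: False, d: False}


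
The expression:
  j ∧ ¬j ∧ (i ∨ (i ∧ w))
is never true.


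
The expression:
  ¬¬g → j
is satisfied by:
  {j: True, g: False}
  {g: False, j: False}
  {g: True, j: True}


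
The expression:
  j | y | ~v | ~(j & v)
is always true.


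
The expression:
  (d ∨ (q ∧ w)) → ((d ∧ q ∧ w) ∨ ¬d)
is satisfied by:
  {w: True, q: True, d: False}
  {w: True, q: False, d: False}
  {q: True, w: False, d: False}
  {w: False, q: False, d: False}
  {d: True, w: True, q: True}


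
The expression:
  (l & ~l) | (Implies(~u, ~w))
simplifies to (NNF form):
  u | ~w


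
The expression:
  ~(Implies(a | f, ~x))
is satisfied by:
  {x: True, a: True, f: True}
  {x: True, a: True, f: False}
  {x: True, f: True, a: False}


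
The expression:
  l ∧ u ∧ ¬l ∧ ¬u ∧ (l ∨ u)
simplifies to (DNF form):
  False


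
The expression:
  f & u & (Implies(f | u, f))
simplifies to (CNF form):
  f & u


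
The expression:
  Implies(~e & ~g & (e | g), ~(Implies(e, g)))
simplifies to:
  True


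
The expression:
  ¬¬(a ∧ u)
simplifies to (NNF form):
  a ∧ u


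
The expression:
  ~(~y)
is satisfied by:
  {y: True}


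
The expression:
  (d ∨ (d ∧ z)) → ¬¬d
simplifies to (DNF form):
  True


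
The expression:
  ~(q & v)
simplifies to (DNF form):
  ~q | ~v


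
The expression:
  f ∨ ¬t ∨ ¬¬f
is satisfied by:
  {f: True, t: False}
  {t: False, f: False}
  {t: True, f: True}


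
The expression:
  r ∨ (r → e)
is always true.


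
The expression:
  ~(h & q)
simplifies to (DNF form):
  ~h | ~q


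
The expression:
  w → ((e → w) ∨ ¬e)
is always true.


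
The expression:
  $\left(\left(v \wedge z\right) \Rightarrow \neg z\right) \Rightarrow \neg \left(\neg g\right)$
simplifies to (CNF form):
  $\left(g \vee v\right) \wedge \left(g \vee z\right)$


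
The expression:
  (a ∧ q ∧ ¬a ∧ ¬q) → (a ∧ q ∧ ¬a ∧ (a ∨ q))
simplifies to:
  True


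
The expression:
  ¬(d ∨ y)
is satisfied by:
  {d: False, y: False}


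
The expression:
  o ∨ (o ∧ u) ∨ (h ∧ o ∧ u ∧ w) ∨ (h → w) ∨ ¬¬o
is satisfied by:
  {o: True, w: True, h: False}
  {o: True, h: False, w: False}
  {w: True, h: False, o: False}
  {w: False, h: False, o: False}
  {o: True, w: True, h: True}
  {o: True, h: True, w: False}
  {w: True, h: True, o: False}


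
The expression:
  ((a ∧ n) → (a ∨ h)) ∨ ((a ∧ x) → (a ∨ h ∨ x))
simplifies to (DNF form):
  True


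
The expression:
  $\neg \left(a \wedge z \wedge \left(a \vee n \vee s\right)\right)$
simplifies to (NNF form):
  $\neg a \vee \neg z$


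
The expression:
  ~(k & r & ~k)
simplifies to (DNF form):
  True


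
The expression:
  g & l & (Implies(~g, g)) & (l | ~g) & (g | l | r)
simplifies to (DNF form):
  g & l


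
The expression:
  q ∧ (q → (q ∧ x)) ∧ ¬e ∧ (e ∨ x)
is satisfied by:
  {x: True, q: True, e: False}


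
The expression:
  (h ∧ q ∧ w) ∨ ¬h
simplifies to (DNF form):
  (q ∧ w) ∨ ¬h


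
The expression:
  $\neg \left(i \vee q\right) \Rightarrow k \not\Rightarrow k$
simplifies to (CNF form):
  $i \vee q$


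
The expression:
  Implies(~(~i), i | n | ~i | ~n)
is always true.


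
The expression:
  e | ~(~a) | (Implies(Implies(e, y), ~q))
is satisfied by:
  {a: True, e: True, q: False}
  {a: True, e: False, q: False}
  {e: True, a: False, q: False}
  {a: False, e: False, q: False}
  {a: True, q: True, e: True}
  {a: True, q: True, e: False}
  {q: True, e: True, a: False}


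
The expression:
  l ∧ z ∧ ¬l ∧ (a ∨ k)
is never true.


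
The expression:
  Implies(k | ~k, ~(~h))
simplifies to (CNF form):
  h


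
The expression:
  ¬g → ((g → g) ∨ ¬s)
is always true.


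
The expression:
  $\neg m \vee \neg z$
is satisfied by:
  {m: False, z: False}
  {z: True, m: False}
  {m: True, z: False}


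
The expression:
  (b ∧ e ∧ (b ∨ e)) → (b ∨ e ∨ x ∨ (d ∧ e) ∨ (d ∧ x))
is always true.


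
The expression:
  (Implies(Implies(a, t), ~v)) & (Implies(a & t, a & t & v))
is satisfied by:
  {t: False, v: False, a: False}
  {a: True, t: False, v: False}
  {a: True, v: True, t: False}
  {t: True, a: False, v: False}


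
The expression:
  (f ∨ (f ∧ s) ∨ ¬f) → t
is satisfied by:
  {t: True}


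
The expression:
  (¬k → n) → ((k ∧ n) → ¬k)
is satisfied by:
  {k: False, n: False}
  {n: True, k: False}
  {k: True, n: False}


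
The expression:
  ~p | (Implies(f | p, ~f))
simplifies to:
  ~f | ~p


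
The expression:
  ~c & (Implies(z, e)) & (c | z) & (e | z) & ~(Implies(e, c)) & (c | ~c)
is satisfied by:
  {z: True, e: True, c: False}


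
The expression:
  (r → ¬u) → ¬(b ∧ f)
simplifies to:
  (r ∧ u) ∨ ¬b ∨ ¬f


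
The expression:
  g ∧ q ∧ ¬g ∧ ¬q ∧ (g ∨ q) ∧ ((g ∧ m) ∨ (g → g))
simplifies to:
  False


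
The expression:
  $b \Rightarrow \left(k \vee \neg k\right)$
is always true.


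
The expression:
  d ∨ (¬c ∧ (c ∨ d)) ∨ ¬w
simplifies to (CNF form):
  d ∨ ¬w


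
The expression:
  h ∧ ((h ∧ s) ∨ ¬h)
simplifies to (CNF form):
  h ∧ s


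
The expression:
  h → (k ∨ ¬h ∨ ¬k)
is always true.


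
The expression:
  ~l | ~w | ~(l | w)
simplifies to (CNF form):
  ~l | ~w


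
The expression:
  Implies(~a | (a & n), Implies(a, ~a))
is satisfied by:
  {n: False, a: False}
  {a: True, n: False}
  {n: True, a: False}


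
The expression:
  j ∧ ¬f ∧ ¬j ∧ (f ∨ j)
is never true.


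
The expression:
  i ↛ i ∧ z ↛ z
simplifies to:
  False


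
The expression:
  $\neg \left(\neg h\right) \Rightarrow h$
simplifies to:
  $\text{True}$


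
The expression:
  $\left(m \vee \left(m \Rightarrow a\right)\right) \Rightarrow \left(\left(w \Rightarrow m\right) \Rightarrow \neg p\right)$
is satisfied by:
  {w: True, p: False, m: False}
  {w: False, p: False, m: False}
  {m: True, w: True, p: False}
  {m: True, w: False, p: False}
  {p: True, w: True, m: False}


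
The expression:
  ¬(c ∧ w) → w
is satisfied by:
  {w: True}


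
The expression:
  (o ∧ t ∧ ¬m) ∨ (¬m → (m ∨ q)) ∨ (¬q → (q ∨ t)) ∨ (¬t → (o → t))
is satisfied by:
  {t: True, q: True, m: True, o: False}
  {t: True, q: True, o: False, m: False}
  {t: True, m: True, o: False, q: False}
  {t: True, o: False, m: False, q: False}
  {q: True, m: True, o: False, t: False}
  {q: True, o: False, m: False, t: False}
  {m: True, q: False, o: False, t: False}
  {q: False, o: False, m: False, t: False}
  {q: True, t: True, o: True, m: True}
  {q: True, t: True, o: True, m: False}
  {t: True, o: True, m: True, q: False}
  {t: True, o: True, q: False, m: False}
  {m: True, o: True, q: True, t: False}
  {o: True, q: True, t: False, m: False}
  {o: True, m: True, t: False, q: False}


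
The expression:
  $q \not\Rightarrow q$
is never true.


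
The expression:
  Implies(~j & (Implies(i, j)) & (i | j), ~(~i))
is always true.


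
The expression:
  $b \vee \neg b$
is always true.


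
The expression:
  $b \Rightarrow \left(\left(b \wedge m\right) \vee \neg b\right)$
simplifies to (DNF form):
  $m \vee \neg b$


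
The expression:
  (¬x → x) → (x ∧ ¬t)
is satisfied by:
  {t: False, x: False}
  {x: True, t: False}
  {t: True, x: False}


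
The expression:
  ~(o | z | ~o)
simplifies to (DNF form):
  False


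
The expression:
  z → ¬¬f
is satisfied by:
  {f: True, z: False}
  {z: False, f: False}
  {z: True, f: True}


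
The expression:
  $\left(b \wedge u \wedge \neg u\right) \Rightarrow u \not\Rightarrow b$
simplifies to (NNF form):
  $\text{True}$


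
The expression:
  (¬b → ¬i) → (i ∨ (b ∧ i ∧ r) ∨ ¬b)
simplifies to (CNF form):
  i ∨ ¬b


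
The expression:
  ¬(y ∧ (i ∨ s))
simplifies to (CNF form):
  (¬i ∨ ¬y) ∧ (¬s ∨ ¬y)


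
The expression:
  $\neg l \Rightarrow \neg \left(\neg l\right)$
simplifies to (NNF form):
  $l$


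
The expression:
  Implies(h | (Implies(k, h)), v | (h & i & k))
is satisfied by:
  {i: True, k: True, v: True, h: False}
  {k: True, v: True, h: False, i: False}
  {i: True, k: True, v: True, h: True}
  {k: True, v: True, h: True, i: False}
  {v: True, i: True, h: False, k: False}
  {v: True, i: False, h: False, k: False}
  {i: True, v: True, h: True, k: False}
  {v: True, h: True, i: False, k: False}
  {i: True, k: True, h: False, v: False}
  {k: True, i: False, h: False, v: False}
  {i: True, k: True, h: True, v: False}


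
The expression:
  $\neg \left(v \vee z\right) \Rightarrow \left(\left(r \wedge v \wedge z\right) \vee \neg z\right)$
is always true.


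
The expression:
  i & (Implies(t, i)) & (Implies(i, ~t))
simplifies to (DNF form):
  i & ~t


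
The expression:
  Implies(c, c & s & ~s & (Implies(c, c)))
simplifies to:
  ~c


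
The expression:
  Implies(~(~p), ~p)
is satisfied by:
  {p: False}


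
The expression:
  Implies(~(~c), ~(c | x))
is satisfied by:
  {c: False}


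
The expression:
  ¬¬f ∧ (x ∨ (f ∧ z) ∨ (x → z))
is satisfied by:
  {f: True}


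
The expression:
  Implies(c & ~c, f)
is always true.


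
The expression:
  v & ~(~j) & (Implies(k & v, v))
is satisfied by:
  {j: True, v: True}


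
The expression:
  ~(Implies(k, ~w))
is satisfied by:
  {w: True, k: True}


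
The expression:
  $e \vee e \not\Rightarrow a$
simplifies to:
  $e$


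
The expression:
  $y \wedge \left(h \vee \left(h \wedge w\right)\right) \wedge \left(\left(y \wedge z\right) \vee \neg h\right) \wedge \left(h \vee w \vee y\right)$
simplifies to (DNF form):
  $h \wedge y \wedge z$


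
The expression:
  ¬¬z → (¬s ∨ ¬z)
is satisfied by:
  {s: False, z: False}
  {z: True, s: False}
  {s: True, z: False}


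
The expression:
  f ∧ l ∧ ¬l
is never true.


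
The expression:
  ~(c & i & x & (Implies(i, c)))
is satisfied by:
  {c: False, x: False, i: False}
  {i: True, c: False, x: False}
  {x: True, c: False, i: False}
  {i: True, x: True, c: False}
  {c: True, i: False, x: False}
  {i: True, c: True, x: False}
  {x: True, c: True, i: False}


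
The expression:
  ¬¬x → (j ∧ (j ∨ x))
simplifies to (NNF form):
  j ∨ ¬x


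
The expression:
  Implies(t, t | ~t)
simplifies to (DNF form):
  True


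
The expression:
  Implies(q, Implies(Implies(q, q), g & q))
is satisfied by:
  {g: True, q: False}
  {q: False, g: False}
  {q: True, g: True}


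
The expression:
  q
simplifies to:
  q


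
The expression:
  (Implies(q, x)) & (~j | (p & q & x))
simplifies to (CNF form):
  (p | ~j) & (q | ~j) & (x | ~q)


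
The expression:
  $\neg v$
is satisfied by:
  {v: False}


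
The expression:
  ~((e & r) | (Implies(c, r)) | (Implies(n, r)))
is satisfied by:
  {c: True, n: True, r: False}


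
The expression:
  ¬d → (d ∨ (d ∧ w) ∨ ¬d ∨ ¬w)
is always true.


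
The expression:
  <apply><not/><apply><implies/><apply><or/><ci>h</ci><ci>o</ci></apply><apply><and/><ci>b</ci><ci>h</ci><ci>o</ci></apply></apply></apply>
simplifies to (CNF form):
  <apply><and/><apply><or/><ci>h</ci><ci>o</ci></apply><apply><or/><ci>o</ci><apply><not/><ci>o</ci></apply></apply><apply><or/><ci>h</ci><ci>o</ci><apply><not/><ci>b</ci></apply></apply><apply><or/><ci>h</ci><ci>o</ci><apply><not/><ci>h</ci></apply></apply><apply><or/><ci>h</ci><apply><not/><ci>b</ci></apply><apply><not/><ci>h</ci></apply></apply><apply><or/><ci>o</ci><apply><not/><ci>b</ci></apply><apply><not/><ci>o</ci></apply></apply><apply><or/><ci>o</ci><apply><not/><ci>h</ci></apply><apply><not/><ci>o</ci></apply></apply><apply><or/><apply><not/><ci>b</ci></apply><apply><not/><ci>h</ci></apply><apply><not/><ci>o</ci></apply></apply></apply>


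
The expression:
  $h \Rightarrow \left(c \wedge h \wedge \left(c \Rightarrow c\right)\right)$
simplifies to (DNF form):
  $c \vee \neg h$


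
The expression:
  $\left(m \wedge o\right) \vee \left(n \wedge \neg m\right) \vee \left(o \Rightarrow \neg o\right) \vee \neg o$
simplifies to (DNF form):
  $m \vee n \vee \neg o$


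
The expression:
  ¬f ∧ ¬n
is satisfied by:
  {n: False, f: False}


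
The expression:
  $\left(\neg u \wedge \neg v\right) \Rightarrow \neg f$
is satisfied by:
  {v: True, u: True, f: False}
  {v: True, u: False, f: False}
  {u: True, v: False, f: False}
  {v: False, u: False, f: False}
  {f: True, v: True, u: True}
  {f: True, v: True, u: False}
  {f: True, u: True, v: False}


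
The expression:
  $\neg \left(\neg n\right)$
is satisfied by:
  {n: True}


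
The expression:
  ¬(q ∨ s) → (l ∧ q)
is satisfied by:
  {q: True, s: True}
  {q: True, s: False}
  {s: True, q: False}


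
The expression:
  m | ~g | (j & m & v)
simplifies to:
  m | ~g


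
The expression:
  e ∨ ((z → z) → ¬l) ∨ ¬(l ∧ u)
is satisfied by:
  {e: True, l: False, u: False}
  {l: False, u: False, e: False}
  {e: True, u: True, l: False}
  {u: True, l: False, e: False}
  {e: True, l: True, u: False}
  {l: True, e: False, u: False}
  {e: True, u: True, l: True}


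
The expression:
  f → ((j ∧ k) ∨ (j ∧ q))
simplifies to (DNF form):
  (j ∧ k) ∨ (j ∧ q) ∨ ¬f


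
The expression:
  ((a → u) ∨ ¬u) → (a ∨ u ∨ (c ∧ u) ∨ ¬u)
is always true.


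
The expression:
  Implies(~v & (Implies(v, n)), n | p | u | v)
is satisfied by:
  {u: True, n: True, v: True, p: True}
  {u: True, n: True, v: True, p: False}
  {u: True, n: True, p: True, v: False}
  {u: True, n: True, p: False, v: False}
  {u: True, v: True, p: True, n: False}
  {u: True, v: True, p: False, n: False}
  {u: True, v: False, p: True, n: False}
  {u: True, v: False, p: False, n: False}
  {n: True, v: True, p: True, u: False}
  {n: True, v: True, p: False, u: False}
  {n: True, p: True, v: False, u: False}
  {n: True, p: False, v: False, u: False}
  {v: True, p: True, n: False, u: False}
  {v: True, n: False, p: False, u: False}
  {p: True, n: False, v: False, u: False}


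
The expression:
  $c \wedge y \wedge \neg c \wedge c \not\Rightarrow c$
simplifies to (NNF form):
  $\text{False}$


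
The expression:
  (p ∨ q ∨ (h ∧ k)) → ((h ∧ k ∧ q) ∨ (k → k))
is always true.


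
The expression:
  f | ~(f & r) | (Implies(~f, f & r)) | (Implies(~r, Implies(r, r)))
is always true.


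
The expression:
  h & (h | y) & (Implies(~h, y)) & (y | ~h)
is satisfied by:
  {h: True, y: True}


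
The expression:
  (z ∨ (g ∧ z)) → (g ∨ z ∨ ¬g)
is always true.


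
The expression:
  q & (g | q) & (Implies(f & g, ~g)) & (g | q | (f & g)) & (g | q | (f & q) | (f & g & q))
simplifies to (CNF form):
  q & (~f | ~g)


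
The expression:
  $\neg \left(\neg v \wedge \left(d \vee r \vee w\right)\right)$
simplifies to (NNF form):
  $v \vee \left(\neg d \wedge \neg r \wedge \neg w\right)$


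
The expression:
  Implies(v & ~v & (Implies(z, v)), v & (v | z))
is always true.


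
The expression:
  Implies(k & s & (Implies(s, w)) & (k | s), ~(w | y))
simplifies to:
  ~k | ~s | ~w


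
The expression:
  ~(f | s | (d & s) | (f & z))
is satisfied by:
  {f: False, s: False}


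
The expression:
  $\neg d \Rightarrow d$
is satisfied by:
  {d: True}


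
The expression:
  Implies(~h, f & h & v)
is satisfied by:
  {h: True}


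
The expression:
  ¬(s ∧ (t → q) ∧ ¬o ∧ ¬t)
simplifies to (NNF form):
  o ∨ t ∨ ¬s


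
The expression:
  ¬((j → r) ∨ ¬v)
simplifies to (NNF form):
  j ∧ v ∧ ¬r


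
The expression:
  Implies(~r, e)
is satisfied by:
  {r: True, e: True}
  {r: True, e: False}
  {e: True, r: False}


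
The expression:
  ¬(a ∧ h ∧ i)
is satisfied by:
  {h: False, a: False, i: False}
  {i: True, h: False, a: False}
  {a: True, h: False, i: False}
  {i: True, a: True, h: False}
  {h: True, i: False, a: False}
  {i: True, h: True, a: False}
  {a: True, h: True, i: False}


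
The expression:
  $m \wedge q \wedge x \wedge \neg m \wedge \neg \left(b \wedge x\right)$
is never true.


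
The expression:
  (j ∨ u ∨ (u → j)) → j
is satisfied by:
  {j: True}


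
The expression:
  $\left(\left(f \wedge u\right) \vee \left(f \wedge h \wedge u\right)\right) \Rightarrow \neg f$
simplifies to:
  $\neg f \vee \neg u$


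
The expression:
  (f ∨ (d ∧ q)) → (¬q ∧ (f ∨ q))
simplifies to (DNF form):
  (¬d ∧ ¬f) ∨ ¬q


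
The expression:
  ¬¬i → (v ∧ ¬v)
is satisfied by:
  {i: False}


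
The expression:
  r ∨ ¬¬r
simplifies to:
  r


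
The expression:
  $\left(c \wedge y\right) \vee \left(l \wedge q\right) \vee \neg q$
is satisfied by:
  {y: True, l: True, c: True, q: False}
  {y: True, l: True, c: False, q: False}
  {l: True, c: True, y: False, q: False}
  {l: True, y: False, c: False, q: False}
  {y: True, c: True, l: False, q: False}
  {y: True, c: False, l: False, q: False}
  {c: True, y: False, l: False, q: False}
  {c: False, y: False, l: False, q: False}
  {q: True, y: True, l: True, c: True}
  {q: True, y: True, l: True, c: False}
  {q: True, l: True, c: True, y: False}
  {q: True, l: True, c: False, y: False}
  {q: True, y: True, c: True, l: False}


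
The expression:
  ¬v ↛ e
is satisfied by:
  {e: True, v: False}
  {v: False, e: False}
  {v: True, e: True}


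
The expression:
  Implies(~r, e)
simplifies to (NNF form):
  e | r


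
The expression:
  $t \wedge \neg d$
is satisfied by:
  {t: True, d: False}


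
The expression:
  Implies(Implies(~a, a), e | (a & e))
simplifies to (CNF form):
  e | ~a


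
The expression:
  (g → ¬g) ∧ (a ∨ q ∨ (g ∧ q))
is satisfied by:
  {a: True, q: True, g: False}
  {a: True, q: False, g: False}
  {q: True, a: False, g: False}


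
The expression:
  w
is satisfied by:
  {w: True}


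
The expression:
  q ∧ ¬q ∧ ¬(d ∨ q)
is never true.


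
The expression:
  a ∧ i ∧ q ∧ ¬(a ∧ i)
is never true.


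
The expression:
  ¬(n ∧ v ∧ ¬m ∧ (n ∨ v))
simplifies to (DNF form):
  m ∨ ¬n ∨ ¬v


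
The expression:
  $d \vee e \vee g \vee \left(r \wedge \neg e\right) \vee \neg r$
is always true.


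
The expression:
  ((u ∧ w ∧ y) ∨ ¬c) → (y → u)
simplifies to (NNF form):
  c ∨ u ∨ ¬y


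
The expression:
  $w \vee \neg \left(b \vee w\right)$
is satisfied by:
  {w: True, b: False}
  {b: False, w: False}
  {b: True, w: True}


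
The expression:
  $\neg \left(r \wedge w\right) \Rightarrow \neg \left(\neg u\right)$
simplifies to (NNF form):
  $u \vee \left(r \wedge w\right)$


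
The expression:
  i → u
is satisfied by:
  {u: True, i: False}
  {i: False, u: False}
  {i: True, u: True}


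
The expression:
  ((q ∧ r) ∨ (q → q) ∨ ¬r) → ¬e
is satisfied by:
  {e: False}


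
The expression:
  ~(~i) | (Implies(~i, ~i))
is always true.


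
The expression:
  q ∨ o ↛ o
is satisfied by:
  {q: True}


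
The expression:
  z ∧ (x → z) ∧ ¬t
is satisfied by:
  {z: True, t: False}


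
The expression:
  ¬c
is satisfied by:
  {c: False}


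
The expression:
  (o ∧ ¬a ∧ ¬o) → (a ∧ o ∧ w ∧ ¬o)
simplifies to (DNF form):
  True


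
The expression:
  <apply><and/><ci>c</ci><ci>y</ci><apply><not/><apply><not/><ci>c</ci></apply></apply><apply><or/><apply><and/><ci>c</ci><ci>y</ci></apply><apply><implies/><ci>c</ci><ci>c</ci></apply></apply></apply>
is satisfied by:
  {c: True, y: True}


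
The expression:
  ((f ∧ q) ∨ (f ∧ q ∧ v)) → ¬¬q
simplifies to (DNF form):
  True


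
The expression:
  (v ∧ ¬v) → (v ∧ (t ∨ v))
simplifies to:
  True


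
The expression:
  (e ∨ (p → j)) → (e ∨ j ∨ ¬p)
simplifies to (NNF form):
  True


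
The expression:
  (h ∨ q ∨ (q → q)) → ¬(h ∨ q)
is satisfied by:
  {q: False, h: False}


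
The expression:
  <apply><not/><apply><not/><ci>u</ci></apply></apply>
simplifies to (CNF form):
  <ci>u</ci>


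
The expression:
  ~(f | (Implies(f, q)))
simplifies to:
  False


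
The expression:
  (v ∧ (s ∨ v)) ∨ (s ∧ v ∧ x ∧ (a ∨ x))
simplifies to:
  v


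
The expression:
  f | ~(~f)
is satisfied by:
  {f: True}


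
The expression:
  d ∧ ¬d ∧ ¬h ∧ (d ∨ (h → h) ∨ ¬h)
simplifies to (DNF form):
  False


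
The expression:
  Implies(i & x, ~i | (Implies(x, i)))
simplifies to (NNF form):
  True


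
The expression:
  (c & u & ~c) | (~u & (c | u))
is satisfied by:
  {c: True, u: False}


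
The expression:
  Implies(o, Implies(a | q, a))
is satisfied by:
  {a: True, o: False, q: False}
  {o: False, q: False, a: False}
  {a: True, q: True, o: False}
  {q: True, o: False, a: False}
  {a: True, o: True, q: False}
  {o: True, a: False, q: False}
  {a: True, q: True, o: True}


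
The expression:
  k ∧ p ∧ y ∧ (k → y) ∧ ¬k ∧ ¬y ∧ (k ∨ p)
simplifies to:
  False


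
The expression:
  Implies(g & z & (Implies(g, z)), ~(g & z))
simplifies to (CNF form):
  ~g | ~z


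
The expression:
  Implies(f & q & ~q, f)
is always true.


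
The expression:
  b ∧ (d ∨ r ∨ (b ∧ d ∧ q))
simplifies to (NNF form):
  b ∧ (d ∨ r)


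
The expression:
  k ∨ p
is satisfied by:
  {k: True, p: True}
  {k: True, p: False}
  {p: True, k: False}


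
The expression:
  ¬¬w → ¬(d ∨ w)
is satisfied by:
  {w: False}


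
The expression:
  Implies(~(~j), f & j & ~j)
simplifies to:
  ~j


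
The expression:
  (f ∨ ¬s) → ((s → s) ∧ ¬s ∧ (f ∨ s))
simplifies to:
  (f ∧ ¬s) ∨ (s ∧ ¬f)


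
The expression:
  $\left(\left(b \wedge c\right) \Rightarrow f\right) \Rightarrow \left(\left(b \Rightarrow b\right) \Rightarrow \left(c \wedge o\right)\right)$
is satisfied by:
  {c: True, b: True, o: True, f: False}
  {c: True, o: True, f: False, b: False}
  {c: True, b: True, o: True, f: True}
  {c: True, o: True, f: True, b: False}
  {c: True, b: True, f: False, o: False}


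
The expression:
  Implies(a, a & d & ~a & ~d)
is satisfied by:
  {a: False}


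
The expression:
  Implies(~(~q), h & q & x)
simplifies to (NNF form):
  ~q | (h & x)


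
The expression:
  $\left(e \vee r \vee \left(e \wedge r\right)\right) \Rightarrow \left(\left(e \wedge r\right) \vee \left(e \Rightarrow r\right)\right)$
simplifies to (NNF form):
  $r \vee \neg e$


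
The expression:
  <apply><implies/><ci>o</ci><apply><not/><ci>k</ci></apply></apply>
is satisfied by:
  {k: False, o: False}
  {o: True, k: False}
  {k: True, o: False}


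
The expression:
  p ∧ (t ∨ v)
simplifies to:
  p ∧ (t ∨ v)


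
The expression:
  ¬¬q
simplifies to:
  q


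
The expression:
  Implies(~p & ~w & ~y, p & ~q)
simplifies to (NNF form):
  p | w | y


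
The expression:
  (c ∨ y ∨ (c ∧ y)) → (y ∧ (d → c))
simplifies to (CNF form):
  (c ∨ ¬c) ∧ (y ∨ ¬c) ∧ (c ∨ ¬c ∨ ¬d) ∧ (c ∨ ¬c ∨ ¬y) ∧ (c ∨ ¬d ∨ ¬y) ∧ (y ∨ ¬c ∨ ¬d) ∧ (y ∨ ¬c ∨ ¬y) ∧ (y ∨ ¬d ∨ ¬y)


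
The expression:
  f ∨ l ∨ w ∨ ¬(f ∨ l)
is always true.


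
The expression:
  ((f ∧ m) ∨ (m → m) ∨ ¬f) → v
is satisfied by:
  {v: True}


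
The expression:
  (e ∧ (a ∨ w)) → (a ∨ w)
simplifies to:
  True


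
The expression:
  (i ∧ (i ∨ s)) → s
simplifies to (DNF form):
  s ∨ ¬i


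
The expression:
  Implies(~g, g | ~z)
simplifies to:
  g | ~z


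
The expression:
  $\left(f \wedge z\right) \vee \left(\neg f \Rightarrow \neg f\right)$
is always true.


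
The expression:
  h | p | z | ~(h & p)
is always true.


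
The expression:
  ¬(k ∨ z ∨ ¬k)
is never true.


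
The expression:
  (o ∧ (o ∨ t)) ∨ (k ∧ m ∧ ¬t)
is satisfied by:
  {k: True, o: True, m: True, t: False}
  {k: True, o: True, t: False, m: False}
  {o: True, m: True, t: False, k: False}
  {o: True, t: False, m: False, k: False}
  {o: True, k: True, t: True, m: True}
  {o: True, k: True, t: True, m: False}
  {o: True, t: True, m: True, k: False}
  {o: True, t: True, m: False, k: False}
  {k: True, m: True, t: False, o: False}


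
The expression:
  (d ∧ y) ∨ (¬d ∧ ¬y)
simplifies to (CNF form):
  (d ∨ ¬d) ∧ (d ∨ ¬y) ∧ (y ∨ ¬d) ∧ (y ∨ ¬y)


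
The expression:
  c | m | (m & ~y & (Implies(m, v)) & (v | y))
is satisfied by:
  {c: True, m: True}
  {c: True, m: False}
  {m: True, c: False}


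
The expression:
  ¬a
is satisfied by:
  {a: False}


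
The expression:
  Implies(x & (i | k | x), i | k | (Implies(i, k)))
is always true.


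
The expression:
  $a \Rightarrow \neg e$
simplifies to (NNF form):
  $\neg a \vee \neg e$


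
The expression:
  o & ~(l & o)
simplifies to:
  o & ~l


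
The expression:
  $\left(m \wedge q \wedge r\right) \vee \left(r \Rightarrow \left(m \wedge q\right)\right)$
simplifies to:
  $\left(m \wedge q\right) \vee \neg r$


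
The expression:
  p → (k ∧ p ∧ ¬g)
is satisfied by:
  {k: True, p: False, g: False}
  {k: False, p: False, g: False}
  {g: True, k: True, p: False}
  {g: True, k: False, p: False}
  {p: True, k: True, g: False}
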